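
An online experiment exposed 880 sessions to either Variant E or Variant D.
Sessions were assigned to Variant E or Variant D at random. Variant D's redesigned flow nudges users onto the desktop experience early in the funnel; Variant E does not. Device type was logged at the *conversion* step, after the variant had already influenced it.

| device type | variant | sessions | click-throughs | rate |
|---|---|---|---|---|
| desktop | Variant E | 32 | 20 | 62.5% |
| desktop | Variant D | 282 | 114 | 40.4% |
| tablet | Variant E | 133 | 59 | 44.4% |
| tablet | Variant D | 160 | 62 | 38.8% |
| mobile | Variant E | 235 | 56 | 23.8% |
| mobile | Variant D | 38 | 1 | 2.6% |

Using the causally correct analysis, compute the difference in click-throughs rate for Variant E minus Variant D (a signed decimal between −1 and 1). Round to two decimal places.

-0.03

The device type-specific comparison favours Variant E throughout, but the pooled figures favour Variant D. The question is whether to condition on device type.
Device type is downstream of the variant. One should not condition on a consequence of treatment, so the overall rates are the right comparison.
The causal difference is the pooled difference: 0.338 − 0.369 = -0.031.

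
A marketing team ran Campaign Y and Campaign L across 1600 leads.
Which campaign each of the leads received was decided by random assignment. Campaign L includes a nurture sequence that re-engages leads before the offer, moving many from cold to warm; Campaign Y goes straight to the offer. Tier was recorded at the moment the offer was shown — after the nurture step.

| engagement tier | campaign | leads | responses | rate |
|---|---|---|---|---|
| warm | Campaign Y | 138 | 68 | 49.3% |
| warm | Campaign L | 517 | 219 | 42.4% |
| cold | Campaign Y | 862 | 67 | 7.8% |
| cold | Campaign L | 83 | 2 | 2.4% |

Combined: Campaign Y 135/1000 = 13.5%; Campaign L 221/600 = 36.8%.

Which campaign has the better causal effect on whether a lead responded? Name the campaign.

Campaign L

The engagement tier-specific comparison favours Campaign Y throughout, but the pooled figures favour Campaign L. The question is whether to condition on engagement tier.
The distribution of engagement tier is itself part of what the campaign does — it is an intermediate outcome. Holding it fixed would remove that part of the effect; the total effect is the pooled difference.
Pooled: Campaign Y 13.5% vs Campaign L 36.8%; Campaign L is higher overall.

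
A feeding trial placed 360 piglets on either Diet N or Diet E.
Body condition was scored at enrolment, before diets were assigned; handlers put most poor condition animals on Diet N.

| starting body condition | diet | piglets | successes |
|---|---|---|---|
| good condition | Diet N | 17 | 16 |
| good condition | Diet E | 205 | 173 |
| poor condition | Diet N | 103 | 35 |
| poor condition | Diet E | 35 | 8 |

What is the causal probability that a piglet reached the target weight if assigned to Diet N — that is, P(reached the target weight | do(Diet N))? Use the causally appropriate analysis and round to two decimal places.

Starting body condition differs across diets for reasons unrelated to any effect of the diet itself, and it separately predicts the outcome — a classic confounder. We must compare within starting body condition levels.
Standardising Diet N to the population starting body condition mix: 0.617·16/17 + 0.383·35/103 = 0.711.

0.71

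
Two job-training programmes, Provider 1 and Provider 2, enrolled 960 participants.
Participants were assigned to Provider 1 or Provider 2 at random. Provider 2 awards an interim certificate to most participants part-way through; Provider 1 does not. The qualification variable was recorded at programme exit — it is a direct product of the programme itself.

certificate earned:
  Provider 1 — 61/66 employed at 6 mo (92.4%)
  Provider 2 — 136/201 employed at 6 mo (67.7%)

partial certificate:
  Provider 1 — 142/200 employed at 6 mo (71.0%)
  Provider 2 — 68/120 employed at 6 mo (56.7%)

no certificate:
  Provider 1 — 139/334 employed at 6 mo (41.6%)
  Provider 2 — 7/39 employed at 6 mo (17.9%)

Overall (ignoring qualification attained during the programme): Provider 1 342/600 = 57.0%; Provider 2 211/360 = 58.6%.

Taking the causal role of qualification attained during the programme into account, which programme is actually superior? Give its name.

Provider 2

The qualification attained during the programme-specific comparison favours Provider 1 throughout, but the pooled figures favour Provider 2. The question is whether to condition on qualification attained during the programme.
Qualification attained during the programme is recorded after the programme and is itself shifted by it — it sits on the causal path from programme to outcome. Conditioning on a mediator would strip out part of the effect we want; the pooled comparison gives the total causal effect.
Pooled: Provider 1 57.0% vs Provider 2 58.6%; Provider 2 is higher overall.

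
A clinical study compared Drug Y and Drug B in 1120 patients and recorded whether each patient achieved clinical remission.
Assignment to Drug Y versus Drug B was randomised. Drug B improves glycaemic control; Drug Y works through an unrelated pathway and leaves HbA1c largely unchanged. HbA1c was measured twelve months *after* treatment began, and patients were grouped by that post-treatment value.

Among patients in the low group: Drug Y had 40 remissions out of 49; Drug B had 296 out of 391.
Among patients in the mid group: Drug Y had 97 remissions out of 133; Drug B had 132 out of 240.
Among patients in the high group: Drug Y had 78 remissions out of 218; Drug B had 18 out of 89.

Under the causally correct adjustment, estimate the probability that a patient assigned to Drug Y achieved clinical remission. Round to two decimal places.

HbA1c here is a post-treatment variable shaped by the drug; conditioning on it would introduce bias rather than remove it. The overall comparison is the causal one.
So P(outcome | do(Drug Y)) is just the pooled rate for Drug Y: 215/400 = 0.537.

0.54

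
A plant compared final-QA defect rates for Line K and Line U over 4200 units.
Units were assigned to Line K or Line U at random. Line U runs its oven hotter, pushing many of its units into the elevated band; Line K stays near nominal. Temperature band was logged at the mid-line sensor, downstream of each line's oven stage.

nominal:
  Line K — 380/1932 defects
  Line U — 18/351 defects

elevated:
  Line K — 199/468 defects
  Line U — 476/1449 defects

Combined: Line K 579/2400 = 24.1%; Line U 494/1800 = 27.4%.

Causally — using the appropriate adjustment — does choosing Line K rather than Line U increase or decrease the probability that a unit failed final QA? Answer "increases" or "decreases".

The in-process temperature band-specific comparison favours Line U throughout, but the pooled figures favour Line K. The question is whether to condition on in-process temperature band.
Because the line influences in-process temperature band, in-process temperature band is a post-treatment mediator, not a confounder. Stratifying on it would bias the estimate; the causal effect is the crude pooled difference.
Pooled: Line K 24.1% vs Line U 27.4%; Line K is lower overall.

decreases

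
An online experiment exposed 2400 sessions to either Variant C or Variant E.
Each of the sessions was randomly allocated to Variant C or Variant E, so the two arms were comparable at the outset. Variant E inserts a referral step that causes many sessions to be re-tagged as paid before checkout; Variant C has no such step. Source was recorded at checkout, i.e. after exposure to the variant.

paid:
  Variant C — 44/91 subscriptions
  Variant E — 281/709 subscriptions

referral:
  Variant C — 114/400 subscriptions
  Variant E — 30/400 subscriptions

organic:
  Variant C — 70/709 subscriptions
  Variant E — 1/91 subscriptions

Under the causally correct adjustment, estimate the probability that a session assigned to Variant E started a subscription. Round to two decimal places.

0.26

Because the variant influences traffic source, traffic source is a post-treatment mediator, not a confounder. Stratifying on it would bias the estimate; the causal effect is the crude pooled difference.
So P(outcome | do(Variant E)) is just the pooled rate for Variant E: 312/1200 = 0.260.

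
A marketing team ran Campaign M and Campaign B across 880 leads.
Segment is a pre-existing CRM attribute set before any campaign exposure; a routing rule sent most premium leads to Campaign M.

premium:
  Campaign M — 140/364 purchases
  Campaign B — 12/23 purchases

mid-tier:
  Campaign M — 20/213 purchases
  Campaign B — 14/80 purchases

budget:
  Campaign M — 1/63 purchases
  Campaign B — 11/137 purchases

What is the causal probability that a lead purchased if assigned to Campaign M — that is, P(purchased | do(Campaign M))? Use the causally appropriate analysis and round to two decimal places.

Customer segment differs across campaigns for reasons unrelated to any effect of the campaign itself, and it separately predicts the outcome — a classic confounder. We must compare within customer segment levels.
Standardising Campaign M to the population customer segment mix: 0.440·140/364 + 0.333·20/213 + 0.227·1/63 = 0.204.

0.20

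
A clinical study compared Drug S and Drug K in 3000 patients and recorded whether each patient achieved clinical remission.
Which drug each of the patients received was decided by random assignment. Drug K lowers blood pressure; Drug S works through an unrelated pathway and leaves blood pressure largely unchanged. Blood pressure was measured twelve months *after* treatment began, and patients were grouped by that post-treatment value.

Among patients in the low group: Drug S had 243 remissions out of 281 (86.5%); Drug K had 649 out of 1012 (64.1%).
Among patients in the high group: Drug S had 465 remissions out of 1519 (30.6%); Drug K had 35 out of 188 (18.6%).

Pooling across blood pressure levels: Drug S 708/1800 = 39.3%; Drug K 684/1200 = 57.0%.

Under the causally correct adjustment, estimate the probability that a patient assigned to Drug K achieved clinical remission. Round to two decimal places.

0.57

Drug S is higher inside every blood pressure stratum but Drug K is higher in aggregate. Whether to stratify depends on how blood pressure relates to the drug.
Blood pressure lies on the pathway drug → blood pressure → outcome, so adjusting for it blocks the indirect effect. For the total causal effect of drug, use the unadjusted pooled rates.
So P(outcome | do(Drug K)) is just the pooled rate for Drug K: 684/1200 = 0.570.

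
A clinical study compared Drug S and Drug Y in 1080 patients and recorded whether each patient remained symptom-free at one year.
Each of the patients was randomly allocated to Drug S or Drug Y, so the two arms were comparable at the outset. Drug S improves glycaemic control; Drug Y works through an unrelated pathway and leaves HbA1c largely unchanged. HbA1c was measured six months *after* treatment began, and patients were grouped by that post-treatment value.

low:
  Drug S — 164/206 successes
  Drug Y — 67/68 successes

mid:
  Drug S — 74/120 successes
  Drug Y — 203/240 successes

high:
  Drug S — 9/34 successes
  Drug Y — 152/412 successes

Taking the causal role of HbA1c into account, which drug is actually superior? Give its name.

Stratifying would compare drugs among patients the drugs themselves sorted into HbA1c groups — a form of selection on an intermediate. The unconditioned pooled rates give the total causal effect.
Pooled: Drug S 68.6% vs Drug Y 58.6%; Drug S is higher overall.

Drug S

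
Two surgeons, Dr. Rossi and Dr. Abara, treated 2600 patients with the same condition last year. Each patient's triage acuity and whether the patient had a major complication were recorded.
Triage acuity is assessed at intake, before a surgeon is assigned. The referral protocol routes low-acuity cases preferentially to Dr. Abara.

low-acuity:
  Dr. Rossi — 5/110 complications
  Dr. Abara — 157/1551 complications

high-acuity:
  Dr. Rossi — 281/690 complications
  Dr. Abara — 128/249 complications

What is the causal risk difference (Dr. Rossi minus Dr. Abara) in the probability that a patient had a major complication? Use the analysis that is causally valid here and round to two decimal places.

-0.07

Dr. Rossi is lower inside every triage acuity stratum but Dr. Abara is lower in aggregate. Whether to stratify depends on how triage acuity relates to the surgeon.
Triage acuity is set before the surgeon has any effect — it is not caused by the surgeon — and it independently drives the outcome. That makes it a confounder, so the causal comparison is within triage acuity levels.
Adjusting over the population distribution of triage acuity: 0.639·(0.045−0.101) + 0.361·(0.407−0.514) = -0.074.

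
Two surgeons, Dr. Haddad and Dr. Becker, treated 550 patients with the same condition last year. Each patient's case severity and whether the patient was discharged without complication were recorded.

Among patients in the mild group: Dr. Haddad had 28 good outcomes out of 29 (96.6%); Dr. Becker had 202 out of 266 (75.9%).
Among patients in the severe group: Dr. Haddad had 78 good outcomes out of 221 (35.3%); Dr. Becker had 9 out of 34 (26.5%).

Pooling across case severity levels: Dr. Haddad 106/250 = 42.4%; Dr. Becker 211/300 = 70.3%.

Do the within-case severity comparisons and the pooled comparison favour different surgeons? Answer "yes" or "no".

Within each case severity level (mild 96.6% vs 75.9%; severe 35.3% vs 26.5%), Dr. Haddad has the higher rate every time. Pooled: 42.4% vs 70.3% — Dr. Becker has the higher rate overall. The two comparisons disagree.

yes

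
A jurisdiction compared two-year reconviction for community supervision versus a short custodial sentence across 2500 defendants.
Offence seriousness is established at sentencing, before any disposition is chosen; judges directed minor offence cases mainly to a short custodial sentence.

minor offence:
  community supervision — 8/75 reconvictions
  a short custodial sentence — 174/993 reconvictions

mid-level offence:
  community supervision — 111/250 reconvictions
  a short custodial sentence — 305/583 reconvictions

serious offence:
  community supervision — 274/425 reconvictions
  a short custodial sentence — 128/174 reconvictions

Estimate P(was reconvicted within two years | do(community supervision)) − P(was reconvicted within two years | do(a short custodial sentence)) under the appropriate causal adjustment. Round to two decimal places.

-0.08

Offence seriousness satisfies the back-door criterion: it is not a descendant of the disposition, and it blocks the spurious path from disposition to outcome. Adjusting for it (i.e., using the within-offence seriousness rates) gives the causal effect.
Adjusting over the population distribution of offence seriousness: 0.427·(0.107−0.175) + 0.333·(0.444−0.523) + 0.240·(0.645−0.736) = -0.077.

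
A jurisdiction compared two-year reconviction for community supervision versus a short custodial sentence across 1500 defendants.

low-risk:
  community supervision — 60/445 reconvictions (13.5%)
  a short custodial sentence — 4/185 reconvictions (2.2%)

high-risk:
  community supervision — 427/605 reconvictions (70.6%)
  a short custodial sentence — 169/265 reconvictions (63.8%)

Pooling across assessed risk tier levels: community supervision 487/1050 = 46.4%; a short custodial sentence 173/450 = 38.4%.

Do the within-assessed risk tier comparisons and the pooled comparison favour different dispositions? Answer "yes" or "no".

Within each assessed risk tier level (low-risk 13.5% vs 2.2%; high-risk 70.6% vs 63.8%), a short custodial sentence has the lower rate every time. Pooled: 46.4% vs 38.4% — a short custodial sentence has the lower rate overall. They agree.

no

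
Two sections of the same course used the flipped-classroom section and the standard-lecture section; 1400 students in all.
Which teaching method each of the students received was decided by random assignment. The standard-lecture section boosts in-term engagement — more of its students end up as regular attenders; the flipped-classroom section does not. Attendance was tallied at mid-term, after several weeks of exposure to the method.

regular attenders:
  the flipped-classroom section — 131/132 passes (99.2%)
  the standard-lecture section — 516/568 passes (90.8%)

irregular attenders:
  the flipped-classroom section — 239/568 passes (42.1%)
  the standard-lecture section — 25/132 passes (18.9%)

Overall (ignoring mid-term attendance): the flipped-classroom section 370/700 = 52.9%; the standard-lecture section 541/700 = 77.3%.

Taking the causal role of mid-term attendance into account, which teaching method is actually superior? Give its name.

the standard-lecture section

Mid-term attendance is downstream of the teaching method. One should not condition on a consequence of treatment, so the overall rates are the right comparison.
Pooled: the flipped-classroom section 52.9% vs the standard-lecture section 77.3%; the standard-lecture section is higher overall.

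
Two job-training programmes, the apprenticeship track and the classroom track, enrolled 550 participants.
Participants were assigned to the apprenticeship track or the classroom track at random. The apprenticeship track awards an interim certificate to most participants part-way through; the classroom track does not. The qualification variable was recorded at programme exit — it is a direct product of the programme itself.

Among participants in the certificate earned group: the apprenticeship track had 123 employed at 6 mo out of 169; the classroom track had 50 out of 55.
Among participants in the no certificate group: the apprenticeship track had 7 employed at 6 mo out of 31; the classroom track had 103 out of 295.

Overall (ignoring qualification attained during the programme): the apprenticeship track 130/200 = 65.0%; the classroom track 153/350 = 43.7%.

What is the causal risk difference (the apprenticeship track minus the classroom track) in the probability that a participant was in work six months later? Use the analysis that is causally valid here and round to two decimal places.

+0.21

The qualification attained during the programme-specific comparison favours the classroom track throughout, but the pooled figures favour the apprenticeship track. The question is whether to condition on qualification attained during the programme.
Qualification attained during the programme here is a post-treatment variable shaped by the programme; conditioning on it would introduce bias rather than remove it. The overall comparison is the causal one.
The causal difference is the pooled difference: 0.650 − 0.437 = +0.213.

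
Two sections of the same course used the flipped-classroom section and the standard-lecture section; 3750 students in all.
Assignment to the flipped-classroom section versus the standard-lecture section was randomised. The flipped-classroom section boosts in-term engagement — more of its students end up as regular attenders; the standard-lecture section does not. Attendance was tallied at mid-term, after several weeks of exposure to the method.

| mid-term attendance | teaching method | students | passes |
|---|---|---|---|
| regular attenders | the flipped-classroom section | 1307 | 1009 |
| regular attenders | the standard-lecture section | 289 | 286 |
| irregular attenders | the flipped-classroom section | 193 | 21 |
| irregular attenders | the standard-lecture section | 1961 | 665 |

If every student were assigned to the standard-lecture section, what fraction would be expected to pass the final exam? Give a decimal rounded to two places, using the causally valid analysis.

The mid-term attendance-specific comparison favours the standard-lecture section throughout, but the pooled figures favour the flipped-classroom section. The question is whether to condition on mid-term attendance.
Mid-term attendance is recorded after the teaching method and is itself shifted by it — it sits on the causal path from teaching method to outcome. Conditioning on a mediator would strip out part of the effect we want; the pooled comparison gives the total causal effect.
So P(outcome | do(the standard-lecture section)) is just the pooled rate for the standard-lecture section: 951/2250 = 0.423.

0.42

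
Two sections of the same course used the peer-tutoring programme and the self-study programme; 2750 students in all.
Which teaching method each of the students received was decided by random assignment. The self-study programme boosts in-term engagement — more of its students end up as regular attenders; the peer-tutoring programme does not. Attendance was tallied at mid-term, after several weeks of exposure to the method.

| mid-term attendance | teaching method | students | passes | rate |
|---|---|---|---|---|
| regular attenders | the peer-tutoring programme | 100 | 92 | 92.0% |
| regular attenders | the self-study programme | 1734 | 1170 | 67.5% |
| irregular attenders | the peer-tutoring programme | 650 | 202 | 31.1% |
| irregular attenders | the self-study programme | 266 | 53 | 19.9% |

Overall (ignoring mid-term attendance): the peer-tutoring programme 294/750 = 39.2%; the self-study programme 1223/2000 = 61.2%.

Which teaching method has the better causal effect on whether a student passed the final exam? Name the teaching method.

the peer-tutoring programme is higher inside every mid-term attendance stratum but the self-study programme is higher in aggregate. Whether to stratify depends on how mid-term attendance relates to the teaching method.
Mid-term attendance lies on the pathway teaching method → mid-term attendance → outcome, so adjusting for it blocks the indirect effect. For the total causal effect of teaching method, use the unadjusted pooled rates.
Pooled: the peer-tutoring programme 39.2% vs the self-study programme 61.2%; the self-study programme is higher overall.

the self-study programme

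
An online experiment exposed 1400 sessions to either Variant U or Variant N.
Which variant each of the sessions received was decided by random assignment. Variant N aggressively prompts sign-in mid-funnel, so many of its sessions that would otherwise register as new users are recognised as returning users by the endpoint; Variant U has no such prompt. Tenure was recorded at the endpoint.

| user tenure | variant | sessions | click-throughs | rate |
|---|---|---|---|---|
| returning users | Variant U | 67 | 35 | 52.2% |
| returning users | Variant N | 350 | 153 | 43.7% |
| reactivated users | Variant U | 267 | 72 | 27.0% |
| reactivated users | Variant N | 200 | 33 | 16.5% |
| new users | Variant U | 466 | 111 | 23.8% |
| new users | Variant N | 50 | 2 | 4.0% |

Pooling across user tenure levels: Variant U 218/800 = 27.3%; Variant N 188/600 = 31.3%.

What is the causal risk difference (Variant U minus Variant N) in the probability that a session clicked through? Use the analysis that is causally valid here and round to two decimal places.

-0.04

Within every user tenure level Variant U has the higher rate, yet pooled Variant N does — Simpson's reversal.
The distribution of user tenure is itself part of what the variant does — it is an intermediate outcome. Holding it fixed would remove that part of the effect; the total effect is the pooled difference.
The causal difference is the pooled difference: 0.273 − 0.313 = -0.041.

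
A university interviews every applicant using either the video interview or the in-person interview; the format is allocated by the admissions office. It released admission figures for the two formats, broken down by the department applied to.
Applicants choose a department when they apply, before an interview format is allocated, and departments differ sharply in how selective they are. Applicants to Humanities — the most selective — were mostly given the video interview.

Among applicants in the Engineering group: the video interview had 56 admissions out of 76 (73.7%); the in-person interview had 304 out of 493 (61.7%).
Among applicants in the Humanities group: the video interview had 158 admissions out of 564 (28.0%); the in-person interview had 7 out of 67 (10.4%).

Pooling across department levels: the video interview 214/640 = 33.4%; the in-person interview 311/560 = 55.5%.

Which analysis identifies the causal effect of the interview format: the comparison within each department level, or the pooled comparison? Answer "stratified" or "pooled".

The imbalance in department arose from how applicants were allocated, not from anything the interview format did; and department independently affects the outcome. The pooled gap is confounded — condition on department.
Within each level — Engineering: 73.7% vs 61.7%; Humanities: 28.0% vs 10.4% — the video interview is higher every time.

stratified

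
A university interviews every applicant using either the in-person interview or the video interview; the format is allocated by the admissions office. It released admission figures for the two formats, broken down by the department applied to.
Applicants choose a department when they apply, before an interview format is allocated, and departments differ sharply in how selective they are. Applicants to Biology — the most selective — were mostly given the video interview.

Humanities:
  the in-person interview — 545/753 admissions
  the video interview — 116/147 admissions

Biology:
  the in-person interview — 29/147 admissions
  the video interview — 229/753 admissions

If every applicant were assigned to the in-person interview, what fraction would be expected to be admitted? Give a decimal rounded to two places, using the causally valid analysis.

Department differs across interview formats for reasons unrelated to any effect of the interview format itself, and it separately predicts the outcome — a classic confounder. We must compare within department levels.
Standardising the in-person interview to the population department mix: 0.500·545/753 + 0.500·29/147 = 0.461.

0.46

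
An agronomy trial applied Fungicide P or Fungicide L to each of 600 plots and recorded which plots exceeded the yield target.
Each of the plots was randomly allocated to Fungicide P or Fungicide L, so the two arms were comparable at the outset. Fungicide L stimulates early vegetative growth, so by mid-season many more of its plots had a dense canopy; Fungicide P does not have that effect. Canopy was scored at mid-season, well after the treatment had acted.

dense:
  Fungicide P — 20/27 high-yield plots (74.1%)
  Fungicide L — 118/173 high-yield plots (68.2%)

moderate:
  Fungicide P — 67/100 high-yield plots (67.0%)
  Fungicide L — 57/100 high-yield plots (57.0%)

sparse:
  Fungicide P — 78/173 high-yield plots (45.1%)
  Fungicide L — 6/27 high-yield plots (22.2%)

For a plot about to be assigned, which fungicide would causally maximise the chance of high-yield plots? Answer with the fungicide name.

Fungicide L

Within every mid-season canopy level Fungicide P has the higher rate, yet pooled Fungicide L does — Simpson's reversal.
Stratifying would compare fungicides among plots the fungicides themselves sorted into mid-season canopy groups — a form of selection on an intermediate. The unconditioned pooled rates give the total causal effect.
Pooled: Fungicide P 55.0% vs Fungicide L 60.3%; Fungicide L is higher overall.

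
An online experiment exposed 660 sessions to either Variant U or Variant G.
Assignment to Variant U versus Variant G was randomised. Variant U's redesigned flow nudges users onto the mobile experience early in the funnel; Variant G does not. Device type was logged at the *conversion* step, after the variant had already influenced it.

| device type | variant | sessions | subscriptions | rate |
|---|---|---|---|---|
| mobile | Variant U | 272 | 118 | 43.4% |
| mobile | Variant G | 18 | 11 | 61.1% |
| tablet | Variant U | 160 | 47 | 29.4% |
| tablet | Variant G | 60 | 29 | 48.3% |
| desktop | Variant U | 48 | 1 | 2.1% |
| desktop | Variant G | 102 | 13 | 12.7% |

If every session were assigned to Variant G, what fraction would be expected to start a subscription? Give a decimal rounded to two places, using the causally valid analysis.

0.29

Variant G is higher inside every device type stratum but Variant U is higher in aggregate. Whether to stratify depends on how device type relates to the variant.
Device type lies on the pathway variant → device type → outcome, so adjusting for it blocks the indirect effect. For the total causal effect of variant, use the unadjusted pooled rates.
So P(outcome | do(Variant G)) is just the pooled rate for Variant G: 53/180 = 0.294.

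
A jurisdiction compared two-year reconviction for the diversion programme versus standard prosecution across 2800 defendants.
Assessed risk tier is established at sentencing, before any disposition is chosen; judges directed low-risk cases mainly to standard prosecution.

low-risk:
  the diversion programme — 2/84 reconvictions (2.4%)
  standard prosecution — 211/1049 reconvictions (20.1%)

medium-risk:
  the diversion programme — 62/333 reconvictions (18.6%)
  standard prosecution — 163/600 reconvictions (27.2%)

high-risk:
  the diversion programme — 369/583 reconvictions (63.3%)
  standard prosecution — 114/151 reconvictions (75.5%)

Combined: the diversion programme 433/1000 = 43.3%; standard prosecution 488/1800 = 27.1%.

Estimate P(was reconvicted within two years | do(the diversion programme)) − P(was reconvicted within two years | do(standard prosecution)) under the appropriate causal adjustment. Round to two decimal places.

-0.13

the diversion programme is lower inside every assessed risk tier stratum but standard prosecution is lower in aggregate. Whether to stratify depends on how assessed risk tier relates to the disposition.
Since assessed risk tier is a pre-existing factor (not a product of the disposition) and it affects the outcome on its own, it is a confounder. The stratified rates, not the pooled rate, identify the causal effect.
Adjusting over the population distribution of assessed risk tier: 0.405·(0.024−0.201) + 0.333·(0.186−0.272) + 0.262·(0.633−0.755) = -0.132.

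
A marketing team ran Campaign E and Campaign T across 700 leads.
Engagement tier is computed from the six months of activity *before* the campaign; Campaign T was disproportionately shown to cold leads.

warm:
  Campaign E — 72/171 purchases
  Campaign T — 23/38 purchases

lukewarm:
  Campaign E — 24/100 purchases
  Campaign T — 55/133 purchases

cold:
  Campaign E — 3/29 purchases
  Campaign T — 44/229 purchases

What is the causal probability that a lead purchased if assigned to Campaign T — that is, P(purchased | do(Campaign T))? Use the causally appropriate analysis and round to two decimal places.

0.39

Engagement tier is set before the campaign has any effect — it is not caused by the campaign — and it independently drives the outcome. That makes it a confounder, so the causal comparison is within engagement tier levels.
Standardising Campaign T to the population engagement tier mix: 0.299·23/38 + 0.333·55/133 + 0.369·44/229 = 0.389.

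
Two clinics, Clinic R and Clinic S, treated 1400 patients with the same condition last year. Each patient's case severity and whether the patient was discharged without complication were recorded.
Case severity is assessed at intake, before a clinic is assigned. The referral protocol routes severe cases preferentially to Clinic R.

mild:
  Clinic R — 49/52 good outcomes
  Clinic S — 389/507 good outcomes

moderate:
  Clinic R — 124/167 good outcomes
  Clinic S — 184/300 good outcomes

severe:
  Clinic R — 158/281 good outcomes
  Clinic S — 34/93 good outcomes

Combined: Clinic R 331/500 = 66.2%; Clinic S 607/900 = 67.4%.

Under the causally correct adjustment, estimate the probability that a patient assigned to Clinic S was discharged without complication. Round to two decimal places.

The imbalance in case severity arose from how patients were allocated, not from anything the clinic did; and case severity independently affects the outcome. The pooled gap is confounded — condition on case severity.
Standardising Clinic S to the population case severity mix: 0.399·389/507 + 0.334·184/300 + 0.267·34/93 = 0.609.

0.61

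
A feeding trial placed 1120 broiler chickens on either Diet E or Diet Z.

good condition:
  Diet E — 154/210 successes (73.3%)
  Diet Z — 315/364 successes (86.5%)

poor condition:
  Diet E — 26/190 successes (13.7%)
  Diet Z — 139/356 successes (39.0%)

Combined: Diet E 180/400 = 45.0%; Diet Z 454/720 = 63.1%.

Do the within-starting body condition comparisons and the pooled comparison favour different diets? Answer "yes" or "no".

no

Within each starting body condition level (good condition 73.3% vs 86.5%; poor condition 13.7% vs 39.0%), Diet Z has the higher rate every time. Pooled: 45.0% vs 63.1% — Diet Z has the higher rate overall. They agree.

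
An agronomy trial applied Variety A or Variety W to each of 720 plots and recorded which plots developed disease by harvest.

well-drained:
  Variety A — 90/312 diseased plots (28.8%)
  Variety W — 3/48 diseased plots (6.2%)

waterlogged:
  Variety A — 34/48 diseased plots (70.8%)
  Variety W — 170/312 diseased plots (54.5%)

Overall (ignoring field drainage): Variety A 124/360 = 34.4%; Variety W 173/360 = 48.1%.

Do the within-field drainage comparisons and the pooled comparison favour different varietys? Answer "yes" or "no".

Within each field drainage level (well-drained 28.8% vs 6.2%; waterlogged 70.8% vs 54.5%), Variety W has the lower rate every time. Pooled: 34.4% vs 48.1% — Variety A has the lower rate overall. The two comparisons disagree.

yes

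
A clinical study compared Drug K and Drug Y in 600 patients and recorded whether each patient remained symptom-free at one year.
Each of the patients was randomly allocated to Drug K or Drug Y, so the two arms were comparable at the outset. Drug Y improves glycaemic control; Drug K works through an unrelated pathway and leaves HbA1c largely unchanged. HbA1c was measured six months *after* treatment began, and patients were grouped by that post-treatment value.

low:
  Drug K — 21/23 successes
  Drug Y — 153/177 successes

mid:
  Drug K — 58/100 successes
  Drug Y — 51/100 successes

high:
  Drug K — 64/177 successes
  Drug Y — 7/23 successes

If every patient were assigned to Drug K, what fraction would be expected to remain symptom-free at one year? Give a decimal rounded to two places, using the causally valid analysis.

The HbA1c-specific comparison favours Drug K throughout, but the pooled figures favour Drug Y. The question is whether to condition on HbA1c.
The distribution of HbA1c is itself part of what the drug does — it is an intermediate outcome. Holding it fixed would remove that part of the effect; the total effect is the pooled difference.
So P(outcome | do(Drug K)) is just the pooled rate for Drug K: 143/300 = 0.477.

0.48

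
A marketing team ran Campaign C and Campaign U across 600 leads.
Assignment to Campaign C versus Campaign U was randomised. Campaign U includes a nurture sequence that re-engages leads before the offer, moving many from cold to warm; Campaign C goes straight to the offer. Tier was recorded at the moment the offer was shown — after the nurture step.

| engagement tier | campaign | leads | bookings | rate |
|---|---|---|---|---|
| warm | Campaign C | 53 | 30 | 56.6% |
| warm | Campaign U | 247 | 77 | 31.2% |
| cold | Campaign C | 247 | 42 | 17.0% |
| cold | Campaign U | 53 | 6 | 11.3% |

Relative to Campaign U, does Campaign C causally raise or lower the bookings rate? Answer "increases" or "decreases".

Campaign C is higher inside every engagement tier stratum but Campaign U is higher in aggregate. Whether to stratify depends on how engagement tier relates to the campaign.
The distribution of engagement tier is itself part of what the campaign does — it is an intermediate outcome. Holding it fixed would remove that part of the effect; the total effect is the pooled difference.
Pooled: Campaign C 24.0% vs Campaign U 27.7%; Campaign U is higher overall.

decreases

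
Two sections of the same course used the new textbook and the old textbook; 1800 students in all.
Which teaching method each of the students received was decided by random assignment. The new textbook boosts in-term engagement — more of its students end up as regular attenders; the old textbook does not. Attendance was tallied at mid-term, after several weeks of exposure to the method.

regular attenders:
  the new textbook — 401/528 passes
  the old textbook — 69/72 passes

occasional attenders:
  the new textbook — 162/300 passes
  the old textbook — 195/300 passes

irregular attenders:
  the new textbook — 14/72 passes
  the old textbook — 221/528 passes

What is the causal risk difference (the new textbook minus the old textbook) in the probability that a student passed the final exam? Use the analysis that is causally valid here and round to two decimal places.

the old textbook is higher inside every mid-term attendance stratum but the new textbook is higher in aggregate. Whether to stratify depends on how mid-term attendance relates to the teaching method.
Stratifying would compare teaching methods among students the teaching methods themselves sorted into mid-term attendance groups — a form of selection on an intermediate. The unconditioned pooled rates give the total causal effect.
The causal difference is the pooled difference: 0.641 − 0.539 = +0.102.

+0.10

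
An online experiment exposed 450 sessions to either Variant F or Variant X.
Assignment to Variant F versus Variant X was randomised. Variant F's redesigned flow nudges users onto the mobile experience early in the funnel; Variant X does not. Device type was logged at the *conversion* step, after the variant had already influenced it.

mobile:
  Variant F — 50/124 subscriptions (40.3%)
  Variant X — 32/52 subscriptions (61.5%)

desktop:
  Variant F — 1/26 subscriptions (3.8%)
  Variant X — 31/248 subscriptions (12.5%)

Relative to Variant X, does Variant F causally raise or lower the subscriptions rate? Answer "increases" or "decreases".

Device type lies on the pathway variant → device type → outcome, so adjusting for it blocks the indirect effect. For the total causal effect of variant, use the unadjusted pooled rates.
Pooled: Variant F 34.0% vs Variant X 21.0%; Variant F is higher overall.

increases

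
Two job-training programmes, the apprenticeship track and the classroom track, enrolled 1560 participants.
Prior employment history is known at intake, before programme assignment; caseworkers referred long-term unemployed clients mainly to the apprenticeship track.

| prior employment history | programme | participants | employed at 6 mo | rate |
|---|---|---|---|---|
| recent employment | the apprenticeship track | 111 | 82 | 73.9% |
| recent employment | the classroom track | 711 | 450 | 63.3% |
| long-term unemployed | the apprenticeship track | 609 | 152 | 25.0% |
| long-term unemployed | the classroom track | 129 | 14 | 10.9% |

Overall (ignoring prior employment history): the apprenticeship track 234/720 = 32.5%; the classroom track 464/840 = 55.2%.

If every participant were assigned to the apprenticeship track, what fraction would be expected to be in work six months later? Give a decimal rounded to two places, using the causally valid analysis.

0.51

Since prior employment history is a pre-existing factor (not a product of the programme) and it affects the outcome on its own, it is a confounder. The stratified rates, not the pooled rate, identify the causal effect.
Standardising the apprenticeship track to the population prior employment history mix: 0.527·82/111 + 0.473·152/609 = 0.507.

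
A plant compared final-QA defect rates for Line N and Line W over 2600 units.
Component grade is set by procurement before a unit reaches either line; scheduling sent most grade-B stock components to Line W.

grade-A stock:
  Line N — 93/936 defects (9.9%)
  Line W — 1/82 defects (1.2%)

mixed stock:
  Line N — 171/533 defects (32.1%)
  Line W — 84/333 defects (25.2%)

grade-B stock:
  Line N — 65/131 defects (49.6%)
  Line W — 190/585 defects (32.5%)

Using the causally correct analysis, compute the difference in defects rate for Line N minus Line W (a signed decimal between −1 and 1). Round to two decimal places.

+0.10

Within every component grade level Line W has the lower rate, yet pooled Line N does — Simpson's reversal.
Component grade differs across lines for reasons unrelated to any effect of the line itself, and it separately predicts the outcome — a classic confounder. We must compare within component grade levels.
Adjusting over the population distribution of component grade: 0.392·(0.099−0.012) + 0.333·(0.321−0.252) + 0.275·(0.496−0.325) = +0.104.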